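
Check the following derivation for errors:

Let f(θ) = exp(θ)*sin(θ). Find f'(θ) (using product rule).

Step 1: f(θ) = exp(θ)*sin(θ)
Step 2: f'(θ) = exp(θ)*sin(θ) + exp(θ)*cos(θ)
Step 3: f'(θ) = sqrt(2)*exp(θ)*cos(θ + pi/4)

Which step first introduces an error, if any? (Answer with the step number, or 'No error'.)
Step 3

Step 3 is incorrect due to a wrong trig function.
The step shows: sqrt(2)*exp(θ)*cos(θ + pi/4)
The correct value should be: sqrt(2)*exp(θ)*sin(θ + pi/4)

Explanation: sin(θ + pi/4) was incorrectly written as cos(θ + pi/4): the term sqrt(2)*exp(θ)*sin(θ + pi/4) was incorrectly written as sqrt(2)*exp(θ)*cos(θ + pi/4)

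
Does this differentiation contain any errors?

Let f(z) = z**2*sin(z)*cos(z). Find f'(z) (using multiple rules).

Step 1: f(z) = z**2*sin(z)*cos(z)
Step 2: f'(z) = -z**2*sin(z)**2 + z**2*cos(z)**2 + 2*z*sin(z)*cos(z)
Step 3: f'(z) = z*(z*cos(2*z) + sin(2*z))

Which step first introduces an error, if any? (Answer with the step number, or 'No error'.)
No error

All steps in this derivation are correct.
The final answer f'(z) = z*(z*cos(2*z) + sin(2*z)) is valid.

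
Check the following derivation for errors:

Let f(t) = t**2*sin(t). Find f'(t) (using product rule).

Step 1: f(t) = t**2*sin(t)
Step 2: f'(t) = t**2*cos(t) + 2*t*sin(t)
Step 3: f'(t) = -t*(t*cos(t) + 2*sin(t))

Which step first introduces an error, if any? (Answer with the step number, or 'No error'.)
Step 3

Step 3 is incorrect due to a sign flip.
The step shows: -t*(t*cos(t) + 2*sin(t))
The correct value should be: t*(t*cos(t) + 2*sin(t))

Explanation: The sign of the whole expression was flipped: the term t*(t*cos(t) + 2*sin(t)) was incorrectly written as -t*(t*cos(t) + 2*sin(t))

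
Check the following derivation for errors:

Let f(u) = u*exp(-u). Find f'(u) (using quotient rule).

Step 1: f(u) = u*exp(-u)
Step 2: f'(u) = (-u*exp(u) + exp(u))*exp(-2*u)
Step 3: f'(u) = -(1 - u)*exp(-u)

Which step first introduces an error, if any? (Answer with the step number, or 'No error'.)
Step 3

Step 3 is incorrect due to a sign flip.
The step shows: -(1 - u)*exp(-u)
The correct value should be: (1 - u)*exp(-u)

Explanation: The sign of the whole expression was flipped: the term (1 - u)*exp(-u) was incorrectly written as -(1 - u)*exp(-u)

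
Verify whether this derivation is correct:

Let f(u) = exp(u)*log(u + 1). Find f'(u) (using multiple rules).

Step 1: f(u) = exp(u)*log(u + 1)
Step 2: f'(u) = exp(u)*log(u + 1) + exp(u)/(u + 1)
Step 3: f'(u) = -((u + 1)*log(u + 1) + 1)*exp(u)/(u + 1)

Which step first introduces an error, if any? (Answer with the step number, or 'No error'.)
Step 3

Step 3 is incorrect due to a sign flip.
The step shows: -((u + 1)*log(u + 1) + 1)*exp(u)/(u + 1)
The correct value should be: ((u + 1)*log(u + 1) + 1)*exp(u)/(u + 1)

Explanation: The sign of the whole expression was flipped: the term ((u + 1)*log(u + 1) + 1)*exp(u)/(u + 1) was incorrectly written as -((u + 1)*log(u + 1) + 1)*exp(u)/(u + 1)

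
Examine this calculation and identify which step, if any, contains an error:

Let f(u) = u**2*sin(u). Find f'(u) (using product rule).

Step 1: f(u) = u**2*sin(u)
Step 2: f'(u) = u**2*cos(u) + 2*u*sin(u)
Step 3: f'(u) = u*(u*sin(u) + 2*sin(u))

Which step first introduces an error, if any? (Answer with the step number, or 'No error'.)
Step 3

Step 3 is incorrect due to a wrong trig function.
The step shows: u*(u*sin(u) + 2*sin(u))
The correct value should be: u*(u*cos(u) + 2*sin(u))

Explanation: cos(u) was incorrectly written as sin(u): the term u*(u*cos(u) + 2*sin(u)) was incorrectly written as u*(u*sin(u) + 2*sin(u))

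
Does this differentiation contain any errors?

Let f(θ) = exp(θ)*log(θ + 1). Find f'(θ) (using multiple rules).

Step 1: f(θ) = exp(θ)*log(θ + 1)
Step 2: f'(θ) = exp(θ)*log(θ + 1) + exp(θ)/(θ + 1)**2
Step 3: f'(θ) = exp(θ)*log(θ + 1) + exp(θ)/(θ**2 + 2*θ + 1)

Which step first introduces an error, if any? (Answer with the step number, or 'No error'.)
Step 2

Step 2 is incorrect due to a wrong exponent.
The step shows: exp(θ)*log(θ + 1) + exp(θ)/(θ + 1)**2
The correct value should be: exp(θ)*log(θ + 1) + exp(θ)/(θ + 1)

Explanation: The exponent -1 on θ + 1 was incorrectly written as -2: the term exp(θ)/(θ + 1) was incorrectly written as exp(θ)/(θ + 1)**2
The later steps are derived from this incorrect expression, so the error originates in Step 2.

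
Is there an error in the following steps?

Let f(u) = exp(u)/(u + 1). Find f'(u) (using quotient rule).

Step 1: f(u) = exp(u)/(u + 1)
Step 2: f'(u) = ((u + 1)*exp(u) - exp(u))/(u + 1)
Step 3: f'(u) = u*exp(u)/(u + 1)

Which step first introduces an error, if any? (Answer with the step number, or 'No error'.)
Step 2

Step 2 is incorrect due to a wrong exponent.
The step shows: ((u + 1)*exp(u) - exp(u))/(u + 1)
The correct value should be: ((u + 1)*exp(u) - exp(u))/(u + 1)**2

Explanation: The exponent -2 on u + 1 was incorrectly written as -1: the term ((u + 1)*exp(u) - exp(u))/(u + 1)**2 was incorrectly written as ((u + 1)*exp(u) - exp(u))/(u + 1)
The later steps are derived from this incorrect expression, so the error originates in Step 2.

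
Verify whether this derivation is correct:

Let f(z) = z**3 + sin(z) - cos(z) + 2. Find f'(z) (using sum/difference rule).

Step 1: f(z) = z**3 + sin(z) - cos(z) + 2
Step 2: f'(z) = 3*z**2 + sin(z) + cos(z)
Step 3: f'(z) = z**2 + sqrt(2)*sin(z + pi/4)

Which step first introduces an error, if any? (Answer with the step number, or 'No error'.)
Step 3

Step 3 is incorrect due to a wrong coefficient.
The step shows: z**2 + sqrt(2)*sin(z + pi/4)
The correct value should be: 3*z**2 + sqrt(2)*sin(z + pi/4)

Explanation: The coefficient 3 was incorrectly written as 1: the term 3*z**2 was incorrectly written as z**2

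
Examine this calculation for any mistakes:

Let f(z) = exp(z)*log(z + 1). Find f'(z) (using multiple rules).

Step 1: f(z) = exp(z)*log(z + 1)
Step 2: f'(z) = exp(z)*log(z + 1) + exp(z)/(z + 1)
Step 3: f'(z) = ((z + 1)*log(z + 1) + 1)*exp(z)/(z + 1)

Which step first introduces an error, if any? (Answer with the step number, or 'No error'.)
No error

All steps in this derivation are correct.
The final answer f'(z) = ((z + 1)*log(z + 1) + 1)*exp(z)/(z + 1) is valid.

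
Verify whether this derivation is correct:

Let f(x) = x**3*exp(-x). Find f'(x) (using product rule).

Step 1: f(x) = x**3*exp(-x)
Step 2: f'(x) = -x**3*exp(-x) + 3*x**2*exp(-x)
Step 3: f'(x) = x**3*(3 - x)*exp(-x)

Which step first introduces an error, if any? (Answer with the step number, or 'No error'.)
Step 3

Step 3 is incorrect due to a wrong exponent.
The step shows: x**3*(3 - x)*exp(-x)
The correct value should be: x**2*(3 - x)*exp(-x)

Explanation: The exponent 2 on x was incorrectly written as 3: the term x**2*(3 - x)*exp(-x) was incorrectly written as x**3*(3 - x)*exp(-x)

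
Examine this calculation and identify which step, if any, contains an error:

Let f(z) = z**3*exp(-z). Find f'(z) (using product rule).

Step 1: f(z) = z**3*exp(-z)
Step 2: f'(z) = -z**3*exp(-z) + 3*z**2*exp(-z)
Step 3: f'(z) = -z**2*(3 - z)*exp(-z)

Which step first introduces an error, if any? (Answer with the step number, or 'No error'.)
Step 3

Step 3 is incorrect due to a sign flip.
The step shows: -z**2*(3 - z)*exp(-z)
The correct value should be: z**2*(3 - z)*exp(-z)

Explanation: The sign of the whole expression was flipped: the term z**2*(3 - z)*exp(-z) was incorrectly written as -z**2*(3 - z)*exp(-z)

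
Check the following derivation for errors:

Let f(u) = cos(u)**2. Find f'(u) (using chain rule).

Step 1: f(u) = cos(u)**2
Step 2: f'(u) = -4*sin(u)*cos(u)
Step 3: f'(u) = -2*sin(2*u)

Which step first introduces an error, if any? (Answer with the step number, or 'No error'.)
Step 2

Step 2 is incorrect due to a wrong coefficient.
The step shows: -4*sin(u)*cos(u)
The correct value should be: -2*sin(u)*cos(u)

Explanation: The coefficient -2 was incorrectly written as -4: the term -2*sin(u)*cos(u) was incorrectly written as -4*sin(u)*cos(u)
The later steps are derived from this incorrect expression, so the error originates in Step 2.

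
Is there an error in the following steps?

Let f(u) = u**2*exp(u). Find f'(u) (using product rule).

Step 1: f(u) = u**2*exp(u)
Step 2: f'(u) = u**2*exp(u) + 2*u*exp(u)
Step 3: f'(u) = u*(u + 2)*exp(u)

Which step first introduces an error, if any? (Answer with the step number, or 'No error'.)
No error

All steps in this derivation are correct.
The final answer f'(u) = u*(u + 2)*exp(u) is valid.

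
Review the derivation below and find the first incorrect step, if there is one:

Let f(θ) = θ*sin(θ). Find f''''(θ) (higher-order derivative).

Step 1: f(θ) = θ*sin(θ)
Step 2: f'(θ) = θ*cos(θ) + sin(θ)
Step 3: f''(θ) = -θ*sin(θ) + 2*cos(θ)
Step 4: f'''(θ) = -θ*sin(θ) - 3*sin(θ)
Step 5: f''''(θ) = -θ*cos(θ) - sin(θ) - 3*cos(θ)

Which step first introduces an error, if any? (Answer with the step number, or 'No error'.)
Step 4

Step 4 is incorrect due to a wrong trig function.
The step shows: -θ*sin(θ) - 3*sin(θ)
The correct value should be: -θ*cos(θ) - 3*sin(θ)

Explanation: cos(θ) was incorrectly written as sin(θ): the term -θ*cos(θ) was incorrectly written as -θ*sin(θ)
The later steps are derived from this incorrect expression, so the error originates in Step 4.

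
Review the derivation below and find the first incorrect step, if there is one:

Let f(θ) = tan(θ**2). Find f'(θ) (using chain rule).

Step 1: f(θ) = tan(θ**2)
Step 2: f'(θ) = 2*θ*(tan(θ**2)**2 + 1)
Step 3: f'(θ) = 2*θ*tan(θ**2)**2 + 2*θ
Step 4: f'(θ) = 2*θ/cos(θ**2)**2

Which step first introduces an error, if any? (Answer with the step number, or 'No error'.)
No error

All steps in this derivation are correct.
The final answer f'(θ) = 2*θ/cos(θ**2)**2 is valid.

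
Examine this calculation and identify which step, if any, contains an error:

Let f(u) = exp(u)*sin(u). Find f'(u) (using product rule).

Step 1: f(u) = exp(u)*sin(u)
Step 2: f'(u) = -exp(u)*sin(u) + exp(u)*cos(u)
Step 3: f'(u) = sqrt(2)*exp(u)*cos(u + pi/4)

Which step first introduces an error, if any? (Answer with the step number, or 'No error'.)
Step 2

Step 2 is incorrect due to a sign flip.
The step shows: -exp(u)*sin(u) + exp(u)*cos(u)
The correct value should be: exp(u)*sin(u) + exp(u)*cos(u)

Explanation: The sign of one term was flipped: the term exp(u)*sin(u) was incorrectly written as -exp(u)*sin(u)
The later steps are derived from this incorrect expression, so the error originates in Step 2.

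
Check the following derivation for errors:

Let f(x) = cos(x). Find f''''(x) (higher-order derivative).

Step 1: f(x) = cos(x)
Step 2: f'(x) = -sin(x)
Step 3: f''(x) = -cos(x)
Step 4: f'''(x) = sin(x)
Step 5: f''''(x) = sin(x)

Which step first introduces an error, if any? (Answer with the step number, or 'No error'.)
Step 5

Step 5 is incorrect due to a wrong trig function.
The step shows: sin(x)
The correct value should be: cos(x)

Explanation: cos(x) was incorrectly written as sin(x): the term cos(x) was incorrectly written as sin(x)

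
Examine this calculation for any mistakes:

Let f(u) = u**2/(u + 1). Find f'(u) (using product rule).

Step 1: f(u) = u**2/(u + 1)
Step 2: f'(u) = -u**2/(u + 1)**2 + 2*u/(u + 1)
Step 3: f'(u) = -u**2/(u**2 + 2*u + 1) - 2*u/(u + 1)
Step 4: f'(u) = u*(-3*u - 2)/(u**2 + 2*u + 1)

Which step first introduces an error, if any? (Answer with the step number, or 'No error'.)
Step 3

Step 3 is incorrect due to a sign flip.
The step shows: -u**2/(u**2 + 2*u + 1) - 2*u/(u + 1)
The correct value should be: -u**2/(u**2 + 2*u + 1) + 2*u/(u + 1)

Explanation: The sign of one term was flipped: the term 2*u/(u + 1) was incorrectly written as -2*u/(u + 1)
The later steps are derived from this incorrect expression, so the error originates in Step 3.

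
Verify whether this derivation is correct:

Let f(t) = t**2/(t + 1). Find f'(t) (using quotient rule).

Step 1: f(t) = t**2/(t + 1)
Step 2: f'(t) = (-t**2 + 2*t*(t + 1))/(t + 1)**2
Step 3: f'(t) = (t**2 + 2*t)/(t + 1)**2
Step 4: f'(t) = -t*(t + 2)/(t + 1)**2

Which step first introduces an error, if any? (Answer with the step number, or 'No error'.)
Step 4

Step 4 is incorrect due to a sign flip.
The step shows: -t*(t + 2)/(t + 1)**2
The correct value should be: t*(t + 2)/(t + 1)**2

Explanation: The sign of the whole expression was flipped: the term t*(t + 2)/(t + 1)**2 was incorrectly written as -t*(t + 2)/(t + 1)**2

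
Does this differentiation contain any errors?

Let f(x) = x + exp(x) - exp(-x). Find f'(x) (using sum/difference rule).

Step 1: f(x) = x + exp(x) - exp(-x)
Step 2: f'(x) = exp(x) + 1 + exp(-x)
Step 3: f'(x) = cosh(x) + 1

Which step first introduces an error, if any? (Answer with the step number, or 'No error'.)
Step 3

Step 3 is incorrect due to a wrong coefficient.
The step shows: cosh(x) + 1
The correct value should be: 2*cosh(x) + 1

Explanation: The coefficient 2 was incorrectly written as 1: the term 2*cosh(x) was incorrectly written as cosh(x)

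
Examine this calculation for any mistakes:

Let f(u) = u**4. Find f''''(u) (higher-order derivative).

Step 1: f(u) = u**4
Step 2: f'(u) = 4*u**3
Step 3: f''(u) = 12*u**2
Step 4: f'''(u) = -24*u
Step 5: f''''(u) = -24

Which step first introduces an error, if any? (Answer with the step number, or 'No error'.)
Step 4

Step 4 is incorrect due to a sign flip.
The step shows: -24*u
The correct value should be: 24*u

Explanation: The sign of the whole expression was flipped: the term 24*u was incorrectly written as -24*u
The later steps are derived from this incorrect expression, so the error originates in Step 4.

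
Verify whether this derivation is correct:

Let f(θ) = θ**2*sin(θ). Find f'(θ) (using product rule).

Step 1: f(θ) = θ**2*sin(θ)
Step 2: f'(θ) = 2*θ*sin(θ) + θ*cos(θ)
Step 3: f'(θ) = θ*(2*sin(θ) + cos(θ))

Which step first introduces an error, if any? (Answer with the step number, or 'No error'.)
Step 2

Step 2 is incorrect due to a wrong exponent.
The step shows: 2*θ*sin(θ) + θ*cos(θ)
The correct value should be: θ**2*cos(θ) + 2*θ*sin(θ)

Explanation: The exponent 2 on θ was incorrectly written as 1: the term θ**2*cos(θ) was incorrectly written as θ*cos(θ)
The later steps are derived from this incorrect expression, so the error originates in Step 2.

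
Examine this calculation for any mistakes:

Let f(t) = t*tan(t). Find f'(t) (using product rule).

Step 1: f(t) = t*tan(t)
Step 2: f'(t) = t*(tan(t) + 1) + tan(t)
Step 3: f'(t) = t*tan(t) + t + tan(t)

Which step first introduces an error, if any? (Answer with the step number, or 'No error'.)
Step 2

Step 2 is incorrect due to a wrong exponent.
The step shows: t*(tan(t) + 1) + tan(t)
The correct value should be: t*(tan(t)**2 + 1) + tan(t)

Explanation: The exponent 2 on tan(t) was incorrectly written as 1: the term t*(tan(t)**2 + 1) was incorrectly written as t*(tan(t) + 1)
The later steps are derived from this incorrect expression, so the error originates in Step 2.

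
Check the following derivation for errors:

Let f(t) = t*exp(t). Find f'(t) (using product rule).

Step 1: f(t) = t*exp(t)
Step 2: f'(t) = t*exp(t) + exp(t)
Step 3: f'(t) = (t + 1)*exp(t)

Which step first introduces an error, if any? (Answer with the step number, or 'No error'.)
No error

All steps in this derivation are correct.
The final answer f'(t) = (t + 1)*exp(t) is valid.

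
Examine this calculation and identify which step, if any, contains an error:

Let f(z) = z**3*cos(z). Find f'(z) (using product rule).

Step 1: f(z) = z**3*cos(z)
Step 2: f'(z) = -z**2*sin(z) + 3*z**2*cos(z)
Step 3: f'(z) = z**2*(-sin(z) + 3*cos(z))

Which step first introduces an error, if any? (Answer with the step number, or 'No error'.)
Step 2

Step 2 is incorrect due to a wrong exponent.
The step shows: -z**2*sin(z) + 3*z**2*cos(z)
The correct value should be: -z**3*sin(z) + 3*z**2*cos(z)

Explanation: The exponent 3 on z was incorrectly written as 2: the term -z**3*sin(z) was incorrectly written as -z**2*sin(z)
The later steps are derived from this incorrect expression, so the error originates in Step 2.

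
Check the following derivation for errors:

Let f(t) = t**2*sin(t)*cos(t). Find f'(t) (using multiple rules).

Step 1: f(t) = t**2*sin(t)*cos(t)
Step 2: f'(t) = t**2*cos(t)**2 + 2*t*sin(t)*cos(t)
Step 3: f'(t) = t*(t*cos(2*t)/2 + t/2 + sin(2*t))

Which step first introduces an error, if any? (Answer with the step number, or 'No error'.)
Step 2

Step 2 is incorrect due to a dropped term.
The step shows: t**2*cos(t)**2 + 2*t*sin(t)*cos(t)
The correct value should be: -t**2*sin(t)**2 + t**2*cos(t)**2 + 2*t*sin(t)*cos(t)

Explanation: A term was dropped: the term -t**2*sin(t)**2 was incorrectly omitted
The later steps are derived from this incorrect expression, so the error originates in Step 2.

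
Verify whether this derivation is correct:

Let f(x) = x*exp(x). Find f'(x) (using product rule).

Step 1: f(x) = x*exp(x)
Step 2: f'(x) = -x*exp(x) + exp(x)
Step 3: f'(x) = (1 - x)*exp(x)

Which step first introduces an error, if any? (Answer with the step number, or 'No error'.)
Step 2

Step 2 is incorrect due to a sign flip.
The step shows: -x*exp(x) + exp(x)
The correct value should be: x*exp(x) + exp(x)

Explanation: The sign of one term was flipped: the term x*exp(x) was incorrectly written as -x*exp(x)
The later steps are derived from this incorrect expression, so the error originates in Step 2.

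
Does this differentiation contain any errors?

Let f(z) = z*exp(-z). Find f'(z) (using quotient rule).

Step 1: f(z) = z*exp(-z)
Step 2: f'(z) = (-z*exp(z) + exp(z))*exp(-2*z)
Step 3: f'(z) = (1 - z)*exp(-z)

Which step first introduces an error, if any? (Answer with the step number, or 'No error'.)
No error

All steps in this derivation are correct.
The final answer f'(z) = (1 - z)*exp(-z) is valid.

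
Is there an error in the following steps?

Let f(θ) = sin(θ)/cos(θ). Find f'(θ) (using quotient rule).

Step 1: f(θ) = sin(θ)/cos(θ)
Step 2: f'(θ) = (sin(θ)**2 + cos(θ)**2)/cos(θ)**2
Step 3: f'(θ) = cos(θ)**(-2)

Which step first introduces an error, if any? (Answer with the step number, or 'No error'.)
No error

All steps in this derivation are correct.
The final answer f'(θ) = cos(θ)**(-2) is valid.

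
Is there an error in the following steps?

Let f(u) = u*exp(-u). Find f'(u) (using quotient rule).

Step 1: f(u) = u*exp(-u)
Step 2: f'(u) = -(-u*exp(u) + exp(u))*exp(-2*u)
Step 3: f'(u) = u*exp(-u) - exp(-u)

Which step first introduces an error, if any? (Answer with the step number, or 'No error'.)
Step 2

Step 2 is incorrect due to a sign flip.
The step shows: -(-u*exp(u) + exp(u))*exp(-2*u)
The correct value should be: (-u*exp(u) + exp(u))*exp(-2*u)

Explanation: The sign of the whole expression was flipped: the term (-u*exp(u) + exp(u))*exp(-2*u) was incorrectly written as -(-u*exp(u) + exp(u))*exp(-2*u)
The later steps are derived from this incorrect expression, so the error originates in Step 2.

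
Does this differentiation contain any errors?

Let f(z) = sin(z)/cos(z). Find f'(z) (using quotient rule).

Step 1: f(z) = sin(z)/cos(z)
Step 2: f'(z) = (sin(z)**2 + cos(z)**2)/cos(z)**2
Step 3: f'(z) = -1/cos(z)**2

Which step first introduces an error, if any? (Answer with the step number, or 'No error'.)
Step 3

Step 3 is incorrect due to a sign flip.
The step shows: -1/cos(z)**2
The correct value should be: cos(z)**(-2)

Explanation: The sign of the whole expression was flipped: the term cos(z)**(-2) was incorrectly written as -1/cos(z)**2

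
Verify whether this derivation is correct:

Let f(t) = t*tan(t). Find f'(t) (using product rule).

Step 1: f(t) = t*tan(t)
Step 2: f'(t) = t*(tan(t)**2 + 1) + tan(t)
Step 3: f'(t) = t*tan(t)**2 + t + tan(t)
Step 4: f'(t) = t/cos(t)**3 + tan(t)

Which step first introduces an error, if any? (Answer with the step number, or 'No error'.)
Step 4

Step 4 is incorrect due to a wrong exponent.
The step shows: t/cos(t)**3 + tan(t)
The correct value should be: t/cos(t)**2 + tan(t)

Explanation: The exponent -2 on cos(t) was incorrectly written as -3: the term t/cos(t)**2 was incorrectly written as t/cos(t)**3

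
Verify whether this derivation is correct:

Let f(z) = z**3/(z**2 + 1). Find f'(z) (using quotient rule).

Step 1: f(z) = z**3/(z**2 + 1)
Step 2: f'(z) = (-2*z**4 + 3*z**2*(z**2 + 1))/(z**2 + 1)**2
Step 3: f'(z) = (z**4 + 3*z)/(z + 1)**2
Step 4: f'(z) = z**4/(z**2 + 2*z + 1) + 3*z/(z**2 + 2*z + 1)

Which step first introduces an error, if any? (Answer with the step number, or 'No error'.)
Step 3

Step 3 is incorrect due to a wrong exponent.
The step shows: (z**4 + 3*z)/(z + 1)**2
The correct value should be: (z**4 + 3*z**2)/(z**2 + 1)**2

Explanation: The exponent 2 on z was incorrectly written as 1: the term (z**4 + 3*z**2)/(z**2 + 1)**2 was incorrectly written as (z**4 + 3*z)/(z + 1)**2
The later steps are derived from this incorrect expression, so the error originates in Step 3.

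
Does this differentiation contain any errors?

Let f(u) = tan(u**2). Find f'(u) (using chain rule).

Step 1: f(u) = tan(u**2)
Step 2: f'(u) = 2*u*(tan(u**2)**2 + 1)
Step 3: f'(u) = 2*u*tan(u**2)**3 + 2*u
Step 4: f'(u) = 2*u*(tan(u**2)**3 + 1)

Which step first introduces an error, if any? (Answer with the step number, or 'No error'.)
Step 3

Step 3 is incorrect due to a wrong exponent.
The step shows: 2*u*tan(u**2)**3 + 2*u
The correct value should be: 2*u*tan(u**2)**2 + 2*u

Explanation: The exponent 2 on tan(u**2) was incorrectly written as 3: the term 2*u*tan(u**2)**2 was incorrectly written as 2*u*tan(u**2)**3
The later steps are derived from this incorrect expression, so the error originates in Step 3.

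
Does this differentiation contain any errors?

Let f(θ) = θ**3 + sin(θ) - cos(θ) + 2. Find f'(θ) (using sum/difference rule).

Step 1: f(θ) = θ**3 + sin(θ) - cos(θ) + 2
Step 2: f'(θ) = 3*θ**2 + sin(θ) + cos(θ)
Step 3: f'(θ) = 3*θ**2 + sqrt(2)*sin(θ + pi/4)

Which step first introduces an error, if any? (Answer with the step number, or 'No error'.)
No error

All steps in this derivation are correct.
The final answer f'(θ) = 3*θ**2 + sqrt(2)*sin(θ + pi/4) is valid.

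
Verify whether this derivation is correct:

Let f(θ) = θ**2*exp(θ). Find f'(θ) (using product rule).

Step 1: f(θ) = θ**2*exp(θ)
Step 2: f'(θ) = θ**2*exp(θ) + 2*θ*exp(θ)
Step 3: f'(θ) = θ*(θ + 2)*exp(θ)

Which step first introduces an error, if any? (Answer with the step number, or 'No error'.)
No error

All steps in this derivation are correct.
The final answer f'(θ) = θ*(θ + 2)*exp(θ) is valid.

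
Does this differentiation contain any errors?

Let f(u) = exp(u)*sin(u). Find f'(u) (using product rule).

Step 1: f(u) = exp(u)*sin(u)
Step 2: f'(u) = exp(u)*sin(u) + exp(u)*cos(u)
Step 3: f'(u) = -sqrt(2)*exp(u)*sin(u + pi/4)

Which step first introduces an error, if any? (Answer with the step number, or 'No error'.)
Step 3

Step 3 is incorrect due to a sign flip.
The step shows: -sqrt(2)*exp(u)*sin(u + pi/4)
The correct value should be: sqrt(2)*exp(u)*sin(u + pi/4)

Explanation: The sign of the whole expression was flipped: the term sqrt(2)*exp(u)*sin(u + pi/4) was incorrectly written as -sqrt(2)*exp(u)*sin(u + pi/4)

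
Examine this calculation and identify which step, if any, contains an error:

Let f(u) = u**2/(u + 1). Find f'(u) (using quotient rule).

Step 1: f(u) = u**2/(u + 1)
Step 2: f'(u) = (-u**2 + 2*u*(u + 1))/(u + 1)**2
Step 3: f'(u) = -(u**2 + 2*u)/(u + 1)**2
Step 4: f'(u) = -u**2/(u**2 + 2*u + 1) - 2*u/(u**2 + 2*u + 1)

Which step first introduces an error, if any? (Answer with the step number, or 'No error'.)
Step 3

Step 3 is incorrect due to a sign flip.
The step shows: -(u**2 + 2*u)/(u + 1)**2
The correct value should be: (u**2 + 2*u)/(u + 1)**2

Explanation: The sign of the whole expression was flipped: the term (u**2 + 2*u)/(u + 1)**2 was incorrectly written as -(u**2 + 2*u)/(u + 1)**2
The later steps are derived from this incorrect expression, so the error originates in Step 3.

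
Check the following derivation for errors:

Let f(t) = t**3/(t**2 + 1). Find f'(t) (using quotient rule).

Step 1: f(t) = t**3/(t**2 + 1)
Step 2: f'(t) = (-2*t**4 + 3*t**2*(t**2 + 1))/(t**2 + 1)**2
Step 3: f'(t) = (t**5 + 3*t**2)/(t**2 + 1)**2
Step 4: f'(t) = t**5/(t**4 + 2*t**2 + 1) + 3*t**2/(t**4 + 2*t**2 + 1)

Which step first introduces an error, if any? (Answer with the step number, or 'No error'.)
Step 3

Step 3 is incorrect due to a wrong exponent.
The step shows: (t**5 + 3*t**2)/(t**2 + 1)**2
The correct value should be: (t**4 + 3*t**2)/(t**2 + 1)**2

Explanation: The exponent 4 on t was incorrectly written as 5: the term (t**4 + 3*t**2)/(t**2 + 1)**2 was incorrectly written as (t**5 + 3*t**2)/(t**2 + 1)**2
The later steps are derived from this incorrect expression, so the error originates in Step 3.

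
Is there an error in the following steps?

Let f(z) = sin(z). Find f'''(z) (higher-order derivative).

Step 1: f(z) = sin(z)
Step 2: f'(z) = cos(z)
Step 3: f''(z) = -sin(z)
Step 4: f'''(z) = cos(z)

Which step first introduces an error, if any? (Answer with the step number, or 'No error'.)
Step 4

Step 4 is incorrect due to a sign flip.
The step shows: cos(z)
The correct value should be: -cos(z)

Explanation: The sign of the whole expression was flipped: the term -cos(z) was incorrectly written as cos(z)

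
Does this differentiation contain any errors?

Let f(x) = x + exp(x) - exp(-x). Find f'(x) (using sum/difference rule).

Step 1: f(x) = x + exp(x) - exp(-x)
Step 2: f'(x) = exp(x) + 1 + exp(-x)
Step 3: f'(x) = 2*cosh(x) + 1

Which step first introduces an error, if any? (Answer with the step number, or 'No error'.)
No error

All steps in this derivation are correct.
The final answer f'(x) = 2*cosh(x) + 1 is valid.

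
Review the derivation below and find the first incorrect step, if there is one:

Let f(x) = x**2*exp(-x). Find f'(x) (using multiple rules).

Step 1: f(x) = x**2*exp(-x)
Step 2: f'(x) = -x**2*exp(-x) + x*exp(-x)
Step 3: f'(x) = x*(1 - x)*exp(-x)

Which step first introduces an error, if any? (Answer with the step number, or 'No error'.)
Step 2

Step 2 is incorrect due to a wrong coefficient.
The step shows: -x**2*exp(-x) + x*exp(-x)
The correct value should be: -x**2*exp(-x) + 2*x*exp(-x)

Explanation: The coefficient 2 was incorrectly written as 1: the term 2*x*exp(-x) was incorrectly written as x*exp(-x)
The later steps are derived from this incorrect expression, so the error originates in Step 2.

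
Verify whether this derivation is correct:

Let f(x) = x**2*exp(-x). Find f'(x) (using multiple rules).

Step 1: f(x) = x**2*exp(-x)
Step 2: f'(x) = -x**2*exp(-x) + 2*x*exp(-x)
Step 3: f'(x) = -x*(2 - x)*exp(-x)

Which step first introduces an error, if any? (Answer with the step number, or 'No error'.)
Step 3

Step 3 is incorrect due to a sign flip.
The step shows: -x*(2 - x)*exp(-x)
The correct value should be: x*(2 - x)*exp(-x)

Explanation: The sign of the whole expression was flipped: the term x*(2 - x)*exp(-x) was incorrectly written as -x*(2 - x)*exp(-x)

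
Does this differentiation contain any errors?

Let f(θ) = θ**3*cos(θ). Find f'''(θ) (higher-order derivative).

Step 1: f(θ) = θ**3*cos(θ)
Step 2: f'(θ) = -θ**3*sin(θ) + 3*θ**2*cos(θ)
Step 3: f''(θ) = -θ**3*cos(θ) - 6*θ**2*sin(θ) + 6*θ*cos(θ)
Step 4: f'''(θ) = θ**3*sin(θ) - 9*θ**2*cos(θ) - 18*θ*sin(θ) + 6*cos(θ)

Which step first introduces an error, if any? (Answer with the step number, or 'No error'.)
No error

All steps in this derivation are correct.
The final answer f'''(θ) = θ**3*sin(θ) - 9*θ**2*cos(θ) - 18*θ*sin(θ) + 6*cos(θ) is valid.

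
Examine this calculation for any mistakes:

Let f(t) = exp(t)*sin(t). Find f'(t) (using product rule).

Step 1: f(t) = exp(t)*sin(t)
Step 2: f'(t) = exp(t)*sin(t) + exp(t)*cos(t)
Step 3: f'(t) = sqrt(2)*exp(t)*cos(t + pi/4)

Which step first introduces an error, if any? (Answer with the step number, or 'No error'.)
Step 3

Step 3 is incorrect due to a wrong trig function.
The step shows: sqrt(2)*exp(t)*cos(t + pi/4)
The correct value should be: sqrt(2)*exp(t)*sin(t + pi/4)

Explanation: sin(t + pi/4) was incorrectly written as cos(t + pi/4): the term sqrt(2)*exp(t)*sin(t + pi/4) was incorrectly written as sqrt(2)*exp(t)*cos(t + pi/4)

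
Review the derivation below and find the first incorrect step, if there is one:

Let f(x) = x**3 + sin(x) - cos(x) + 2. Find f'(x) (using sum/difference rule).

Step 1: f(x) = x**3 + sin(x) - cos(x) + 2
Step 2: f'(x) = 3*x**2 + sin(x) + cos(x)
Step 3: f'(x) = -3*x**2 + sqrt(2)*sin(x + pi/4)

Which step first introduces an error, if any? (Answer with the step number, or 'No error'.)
Step 3

Step 3 is incorrect due to a sign flip.
The step shows: -3*x**2 + sqrt(2)*sin(x + pi/4)
The correct value should be: 3*x**2 + sqrt(2)*sin(x + pi/4)

Explanation: The sign of one term was flipped: the term 3*x**2 was incorrectly written as -3*x**2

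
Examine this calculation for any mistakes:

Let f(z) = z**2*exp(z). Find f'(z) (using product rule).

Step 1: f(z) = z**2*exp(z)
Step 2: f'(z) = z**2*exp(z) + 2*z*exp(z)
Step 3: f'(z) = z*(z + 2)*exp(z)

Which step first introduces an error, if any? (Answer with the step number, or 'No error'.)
No error

All steps in this derivation are correct.
The final answer f'(z) = z*(z + 2)*exp(z) is valid.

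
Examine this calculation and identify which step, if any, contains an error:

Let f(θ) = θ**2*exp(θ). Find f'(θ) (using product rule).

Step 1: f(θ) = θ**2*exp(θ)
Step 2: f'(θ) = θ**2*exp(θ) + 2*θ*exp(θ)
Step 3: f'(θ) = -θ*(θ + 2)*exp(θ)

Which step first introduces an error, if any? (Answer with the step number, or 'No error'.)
Step 3

Step 3 is incorrect due to a sign flip.
The step shows: -θ*(θ + 2)*exp(θ)
The correct value should be: θ*(θ + 2)*exp(θ)

Explanation: The sign of the whole expression was flipped: the term θ*(θ + 2)*exp(θ) was incorrectly written as -θ*(θ + 2)*exp(θ)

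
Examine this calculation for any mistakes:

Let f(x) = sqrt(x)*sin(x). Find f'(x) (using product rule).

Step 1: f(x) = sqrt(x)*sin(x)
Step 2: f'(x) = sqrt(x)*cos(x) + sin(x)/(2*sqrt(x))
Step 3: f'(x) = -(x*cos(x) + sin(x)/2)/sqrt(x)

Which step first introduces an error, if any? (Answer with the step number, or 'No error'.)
Step 3

Step 3 is incorrect due to a sign flip.
The step shows: -(x*cos(x) + sin(x)/2)/sqrt(x)
The correct value should be: (x*cos(x) + sin(x)/2)/sqrt(x)

Explanation: The sign of the whole expression was flipped: the term (x*cos(x) + sin(x)/2)/sqrt(x) was incorrectly written as -(x*cos(x) + sin(x)/2)/sqrt(x)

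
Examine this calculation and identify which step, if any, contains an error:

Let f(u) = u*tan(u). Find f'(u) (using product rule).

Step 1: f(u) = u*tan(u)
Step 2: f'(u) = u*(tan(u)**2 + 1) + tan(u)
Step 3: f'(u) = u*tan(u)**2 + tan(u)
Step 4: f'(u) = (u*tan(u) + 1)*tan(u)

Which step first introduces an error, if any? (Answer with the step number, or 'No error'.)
Step 3

Step 3 is incorrect due to a dropped term.
The step shows: u*tan(u)**2 + tan(u)
The correct value should be: u*tan(u)**2 + u + tan(u)

Explanation: A term was dropped: the term u was incorrectly omitted
The later steps are derived from this incorrect expression, so the error originates in Step 3.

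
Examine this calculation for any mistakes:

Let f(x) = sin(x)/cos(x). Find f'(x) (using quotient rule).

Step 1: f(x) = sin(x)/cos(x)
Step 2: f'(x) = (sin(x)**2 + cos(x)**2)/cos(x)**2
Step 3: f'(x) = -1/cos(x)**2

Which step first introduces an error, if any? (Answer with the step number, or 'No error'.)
Step 3

Step 3 is incorrect due to a sign flip.
The step shows: -1/cos(x)**2
The correct value should be: cos(x)**(-2)

Explanation: The sign of the whole expression was flipped: the term cos(x)**(-2) was incorrectly written as -1/cos(x)**2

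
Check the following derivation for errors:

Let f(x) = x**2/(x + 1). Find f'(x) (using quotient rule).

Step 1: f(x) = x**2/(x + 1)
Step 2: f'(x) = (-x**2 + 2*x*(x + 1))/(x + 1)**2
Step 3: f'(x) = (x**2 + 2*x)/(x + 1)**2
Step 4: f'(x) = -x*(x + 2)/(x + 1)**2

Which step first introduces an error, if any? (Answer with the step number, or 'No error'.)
Step 4

Step 4 is incorrect due to a sign flip.
The step shows: -x*(x + 2)/(x + 1)**2
The correct value should be: x*(x + 2)/(x + 1)**2

Explanation: The sign of the whole expression was flipped: the term x*(x + 2)/(x + 1)**2 was incorrectly written as -x*(x + 2)/(x + 1)**2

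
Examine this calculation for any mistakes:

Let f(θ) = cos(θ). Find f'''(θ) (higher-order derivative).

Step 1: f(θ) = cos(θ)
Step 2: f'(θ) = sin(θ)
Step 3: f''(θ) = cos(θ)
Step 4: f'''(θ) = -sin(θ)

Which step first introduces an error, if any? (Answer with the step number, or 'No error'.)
Step 2

Step 2 is incorrect due to a sign flip.
The step shows: sin(θ)
The correct value should be: -sin(θ)

Explanation: The sign of the whole expression was flipped: the term -sin(θ) was incorrectly written as sin(θ)
The later steps are derived from this incorrect expression, so the error originates in Step 2.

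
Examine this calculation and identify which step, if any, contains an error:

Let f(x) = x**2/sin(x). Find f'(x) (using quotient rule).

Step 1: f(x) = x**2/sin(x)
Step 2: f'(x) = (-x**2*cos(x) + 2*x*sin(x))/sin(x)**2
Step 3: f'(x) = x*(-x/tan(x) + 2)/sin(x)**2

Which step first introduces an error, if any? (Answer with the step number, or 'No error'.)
Step 3

Step 3 is incorrect due to a wrong exponent.
The step shows: x*(-x/tan(x) + 2)/sin(x)**2
The correct value should be: x*(-x/tan(x) + 2)/sin(x)

Explanation: The exponent -1 on sin(x) was incorrectly written as -2: the term x*(-x/tan(x) + 2)/sin(x) was incorrectly written as x*(-x/tan(x) + 2)/sin(x)**2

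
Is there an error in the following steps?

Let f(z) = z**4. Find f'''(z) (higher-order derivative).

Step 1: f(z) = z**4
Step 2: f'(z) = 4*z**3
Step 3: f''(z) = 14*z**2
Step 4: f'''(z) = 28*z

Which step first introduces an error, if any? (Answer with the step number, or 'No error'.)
Step 3

Step 3 is incorrect due to a wrong coefficient.
The step shows: 14*z**2
The correct value should be: 12*z**2

Explanation: The coefficient 12 was incorrectly written as 14: the term 12*z**2 was incorrectly written as 14*z**2
The later steps are derived from this incorrect expression, so the error originates in Step 3.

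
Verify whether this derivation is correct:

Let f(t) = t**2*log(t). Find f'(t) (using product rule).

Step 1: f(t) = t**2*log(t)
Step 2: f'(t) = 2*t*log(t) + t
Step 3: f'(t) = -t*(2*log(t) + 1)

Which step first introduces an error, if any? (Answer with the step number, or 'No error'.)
Step 3

Step 3 is incorrect due to a sign flip.
The step shows: -t*(2*log(t) + 1)
The correct value should be: t*(2*log(t) + 1)

Explanation: The sign of the whole expression was flipped: the term t*(2*log(t) + 1) was incorrectly written as -t*(2*log(t) + 1)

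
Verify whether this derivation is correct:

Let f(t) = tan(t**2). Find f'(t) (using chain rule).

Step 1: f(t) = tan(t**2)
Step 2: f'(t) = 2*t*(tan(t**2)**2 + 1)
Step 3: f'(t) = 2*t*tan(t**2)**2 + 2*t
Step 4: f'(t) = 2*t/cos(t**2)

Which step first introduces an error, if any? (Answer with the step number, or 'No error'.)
Step 4

Step 4 is incorrect due to a wrong exponent.
The step shows: 2*t/cos(t**2)
The correct value should be: 2*t/cos(t**2)**2

Explanation: The exponent -2 on cos(t**2) was incorrectly written as -1: the term 2*t/cos(t**2)**2 was incorrectly written as 2*t/cos(t**2)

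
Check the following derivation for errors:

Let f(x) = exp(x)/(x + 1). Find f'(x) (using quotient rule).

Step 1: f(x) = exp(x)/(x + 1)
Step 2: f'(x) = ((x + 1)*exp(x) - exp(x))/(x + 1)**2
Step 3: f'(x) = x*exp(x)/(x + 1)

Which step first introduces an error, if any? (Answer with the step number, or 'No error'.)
Step 3

Step 3 is incorrect due to a wrong exponent.
The step shows: x*exp(x)/(x + 1)
The correct value should be: x*exp(x)/(x + 1)**2

Explanation: The exponent -2 on x + 1 was incorrectly written as -1: the term x*exp(x)/(x + 1)**2 was incorrectly written as x*exp(x)/(x + 1)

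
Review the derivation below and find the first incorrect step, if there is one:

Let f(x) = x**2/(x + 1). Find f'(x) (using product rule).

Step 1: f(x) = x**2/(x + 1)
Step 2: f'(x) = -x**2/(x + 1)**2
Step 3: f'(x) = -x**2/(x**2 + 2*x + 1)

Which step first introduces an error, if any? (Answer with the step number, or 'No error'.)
Step 2

Step 2 is incorrect due to a dropped term.
The step shows: -x**2/(x + 1)**2
The correct value should be: -x**2/(x + 1)**2 + 2*x/(x + 1)

Explanation: A term was dropped: the term 2*x/(x + 1) was incorrectly omitted
The later steps are derived from this incorrect expression, so the error originates in Step 2.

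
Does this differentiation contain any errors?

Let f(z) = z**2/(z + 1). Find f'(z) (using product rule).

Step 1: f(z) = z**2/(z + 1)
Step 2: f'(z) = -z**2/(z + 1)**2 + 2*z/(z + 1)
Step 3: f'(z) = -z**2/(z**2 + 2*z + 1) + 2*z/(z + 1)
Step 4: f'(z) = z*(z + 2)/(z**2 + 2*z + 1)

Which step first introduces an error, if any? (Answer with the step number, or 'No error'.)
No error

All steps in this derivation are correct.
The final answer f'(z) = z*(z + 2)/(z**2 + 2*z + 1) is valid.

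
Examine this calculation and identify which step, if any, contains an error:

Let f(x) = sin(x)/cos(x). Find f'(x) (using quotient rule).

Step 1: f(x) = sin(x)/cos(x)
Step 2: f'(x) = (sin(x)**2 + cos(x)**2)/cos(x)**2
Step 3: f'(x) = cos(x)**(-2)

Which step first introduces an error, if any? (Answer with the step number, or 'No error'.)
No error

All steps in this derivation are correct.
The final answer f'(x) = cos(x)**(-2) is valid.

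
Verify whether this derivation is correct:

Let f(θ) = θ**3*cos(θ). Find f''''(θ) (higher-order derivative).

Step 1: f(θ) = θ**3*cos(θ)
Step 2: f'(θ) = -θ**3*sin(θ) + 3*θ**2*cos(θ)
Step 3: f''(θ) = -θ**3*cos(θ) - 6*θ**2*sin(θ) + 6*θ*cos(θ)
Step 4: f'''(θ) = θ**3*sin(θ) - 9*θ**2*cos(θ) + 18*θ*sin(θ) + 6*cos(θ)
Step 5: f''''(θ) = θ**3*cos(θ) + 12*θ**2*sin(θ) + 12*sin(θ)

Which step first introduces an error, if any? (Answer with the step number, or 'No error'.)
Step 4

Step 4 is incorrect due to a sign flip.
The step shows: θ**3*sin(θ) - 9*θ**2*cos(θ) + 18*θ*sin(θ) + 6*cos(θ)
The correct value should be: θ**3*sin(θ) - 9*θ**2*cos(θ) - 18*θ*sin(θ) + 6*cos(θ)

Explanation: The sign of one term was flipped: the term -18*θ*sin(θ) was incorrectly written as 18*θ*sin(θ)
The later steps are derived from this incorrect expression, so the error originates in Step 4.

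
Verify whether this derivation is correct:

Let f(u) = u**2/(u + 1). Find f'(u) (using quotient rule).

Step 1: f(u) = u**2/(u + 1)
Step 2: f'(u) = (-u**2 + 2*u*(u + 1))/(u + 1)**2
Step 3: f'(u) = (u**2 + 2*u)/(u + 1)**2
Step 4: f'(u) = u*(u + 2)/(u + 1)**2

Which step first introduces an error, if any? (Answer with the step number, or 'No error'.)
No error

All steps in this derivation are correct.
The final answer f'(u) = u*(u + 2)/(u + 1)**2 is valid.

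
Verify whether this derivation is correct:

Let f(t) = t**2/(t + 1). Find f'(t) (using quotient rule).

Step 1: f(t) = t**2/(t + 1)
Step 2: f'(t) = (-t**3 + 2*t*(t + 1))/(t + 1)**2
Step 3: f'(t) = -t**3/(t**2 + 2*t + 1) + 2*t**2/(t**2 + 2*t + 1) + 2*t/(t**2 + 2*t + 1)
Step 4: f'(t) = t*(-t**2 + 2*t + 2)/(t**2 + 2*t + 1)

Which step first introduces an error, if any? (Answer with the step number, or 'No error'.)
Step 2

Step 2 is incorrect due to a wrong exponent.
The step shows: (-t**3 + 2*t*(t + 1))/(t + 1)**2
The correct value should be: (-t**2 + 2*t*(t + 1))/(t + 1)**2

Explanation: The exponent 2 on t was incorrectly written as 3: the term (-t**2 + 2*t*(t + 1))/(t + 1)**2 was incorrectly written as (-t**3 + 2*t*(t + 1))/(t + 1)**2
The later steps are derived from this incorrect expression, so the error originates in Step 2.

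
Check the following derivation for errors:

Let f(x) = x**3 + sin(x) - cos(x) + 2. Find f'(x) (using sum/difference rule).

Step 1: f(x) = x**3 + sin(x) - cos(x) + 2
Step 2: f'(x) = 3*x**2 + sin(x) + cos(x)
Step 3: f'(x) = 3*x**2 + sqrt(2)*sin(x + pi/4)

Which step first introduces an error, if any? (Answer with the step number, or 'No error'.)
No error

All steps in this derivation are correct.
The final answer f'(x) = 3*x**2 + sqrt(2)*sin(x + pi/4) is valid.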